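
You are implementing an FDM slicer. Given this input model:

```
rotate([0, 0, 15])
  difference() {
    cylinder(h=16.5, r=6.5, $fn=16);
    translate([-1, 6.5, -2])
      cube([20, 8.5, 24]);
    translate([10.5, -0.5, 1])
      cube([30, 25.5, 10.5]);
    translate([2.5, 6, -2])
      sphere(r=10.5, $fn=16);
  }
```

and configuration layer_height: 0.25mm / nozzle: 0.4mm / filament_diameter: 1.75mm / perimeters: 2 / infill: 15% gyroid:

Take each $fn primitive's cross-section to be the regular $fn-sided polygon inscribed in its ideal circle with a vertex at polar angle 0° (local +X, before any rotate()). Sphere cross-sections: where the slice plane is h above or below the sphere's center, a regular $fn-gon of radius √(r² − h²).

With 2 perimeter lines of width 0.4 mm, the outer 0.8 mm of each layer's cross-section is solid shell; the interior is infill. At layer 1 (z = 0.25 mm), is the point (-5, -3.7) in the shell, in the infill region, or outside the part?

shell

At z = 0.25 mm: the cylinder: section is a regular 16-gon, circumradius r=6.5; the cube at (-1, 6.5) (footprint 20×8.5) is included at this height; the cube at (10.5, -0.5) is not intersected at this z (z outside [1, 11.5]); the r=10.5 sphere at (2.5, 6) slices to a regular 16-gon of circumradius 10.256 (√(r²−h²) with h=2.25 from center); Taking the first minus the rest: starting from the r=6.5 cylinder, the 20×8.5 cube at (-1, 6.5) misses the remaining region (no effect); the r=10.5 sphere at (2.5, 6) partially overlaps it — only the 101.63 mm² overlap (of its 322.03 mm²) is removed, clipping the outline — 1 connected region; (rotated 15° about Z; rotation is an isometry so areas/perimeters/island counts are preserved). Overall, the cross-section is a single solid region. Undo the 15° rotation: the query point maps to (-5.787, -2.280) in the un-rotated model frame. The nearest boundary edge runs (-6.01, -2.49)→(-6.50, 0.00); distance from the point to it = 0.25 mm. The point is inside the cross-section, 0.25 mm from the nearest boundary — within the 0.8 mm shell band (2 × 0.4).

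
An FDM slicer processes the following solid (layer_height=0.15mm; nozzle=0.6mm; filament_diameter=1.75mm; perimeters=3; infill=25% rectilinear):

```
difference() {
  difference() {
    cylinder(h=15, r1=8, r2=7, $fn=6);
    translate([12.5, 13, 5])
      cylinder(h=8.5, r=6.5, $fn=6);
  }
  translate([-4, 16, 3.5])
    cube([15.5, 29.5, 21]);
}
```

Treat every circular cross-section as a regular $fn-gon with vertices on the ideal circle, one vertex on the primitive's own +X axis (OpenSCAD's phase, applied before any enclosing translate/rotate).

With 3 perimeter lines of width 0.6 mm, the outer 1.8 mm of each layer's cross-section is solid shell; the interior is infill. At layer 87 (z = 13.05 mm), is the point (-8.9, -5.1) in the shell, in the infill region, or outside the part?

outside

At z = 13.05 mm: the cone contributes a regular 6-gon of circumradius 7.130 (interpolated between r1=8 and r2=7 at t=0.870); the r=6.5 cylinder at (12.5, 13) gives a regular 6-gon of circumradius 6.5 (constant along its height); Taking the first minus the rest: starting from the cone, the r=6.5 cylinder at (12.5, 13) misses the remaining region (no effect) — 1 connected region; the cube at (-4, 16) is present — its section is the full 15.5×29.5 rectangle; After the difference (first − rest): starting from the result so far, the 15.5×29.5 cube at (-4, 16) misses the remaining region (no effect) — 1 connected region. Overall, the cross-section is a single solid region. The nearest boundary edge runs (-3.57, -6.17)→(-7.13, 0.00); distance from the point to it = 4.08 mm. The point is not inside any of the regions above, so it lies outside the cross-section (4.08 mm from the nearest boundary).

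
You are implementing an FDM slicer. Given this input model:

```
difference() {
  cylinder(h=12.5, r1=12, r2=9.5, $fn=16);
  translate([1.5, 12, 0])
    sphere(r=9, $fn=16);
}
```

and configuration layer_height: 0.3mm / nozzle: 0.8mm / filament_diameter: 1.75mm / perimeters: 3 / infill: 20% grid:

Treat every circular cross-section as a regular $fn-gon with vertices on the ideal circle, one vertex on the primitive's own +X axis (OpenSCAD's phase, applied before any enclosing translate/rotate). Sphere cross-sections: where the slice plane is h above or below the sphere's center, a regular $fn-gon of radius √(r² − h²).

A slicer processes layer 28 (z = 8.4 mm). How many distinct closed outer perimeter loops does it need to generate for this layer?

1

At z = 8.4 mm: the cone contributes a regular 16-gon of circumradius 10.320 (interpolated between r1=12 and r2=9.5 at t=0.672); the r=9 sphere at (1.5, 12) contributes a regular 16-gon of circumradius √(9²−8.4²) = 3.231; Subtracting the remaining from the first: starting from the cone, the r=9 sphere at (1.5, 12) partially overlaps it — only the 4.12 mm² overlap (of its 31.96 mm²) is removed, clipping the outline — 1 connected region. The result has 1 disconnected region.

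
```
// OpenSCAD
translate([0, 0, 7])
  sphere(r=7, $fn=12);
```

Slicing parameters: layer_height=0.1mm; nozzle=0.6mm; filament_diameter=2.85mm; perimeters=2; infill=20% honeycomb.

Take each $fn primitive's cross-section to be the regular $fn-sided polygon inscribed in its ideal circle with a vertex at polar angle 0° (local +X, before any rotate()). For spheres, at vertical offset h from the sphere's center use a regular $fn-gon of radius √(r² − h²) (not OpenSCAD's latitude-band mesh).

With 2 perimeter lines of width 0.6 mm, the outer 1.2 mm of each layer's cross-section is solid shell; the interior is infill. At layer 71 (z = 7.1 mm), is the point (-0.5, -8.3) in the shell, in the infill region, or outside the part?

At z = 7.1 mm: the r=7 sphere contributes a regular 12-gon of circumradius √(7²−0.1²) = 6.999. Overall, the cross-section is a single solid region. The nearest boundary edge runs (-3.50, -6.06)→(-0.00, -7.00); distance from the point to it = 1.39 mm. The point is not inside any of the regions above, so it lies outside the cross-section (1.39 mm from the nearest boundary).

outside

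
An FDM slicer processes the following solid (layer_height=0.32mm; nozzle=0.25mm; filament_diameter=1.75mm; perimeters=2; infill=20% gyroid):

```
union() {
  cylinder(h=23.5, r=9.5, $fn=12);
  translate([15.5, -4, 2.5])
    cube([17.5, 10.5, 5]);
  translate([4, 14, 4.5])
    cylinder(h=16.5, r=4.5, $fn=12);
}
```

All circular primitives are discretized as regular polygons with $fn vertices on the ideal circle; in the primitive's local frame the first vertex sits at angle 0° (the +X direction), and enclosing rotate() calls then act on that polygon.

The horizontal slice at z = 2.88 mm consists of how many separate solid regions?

At z = 2.88 mm: the r=9.5 cylinder gives a regular 12-gon of circumradius 9.5 (constant along its height); the cube at (15.5, -4) is present — its section is the full 17.5×10.5 rectangle; the cylinder at (4, 14) does not reach this height (z outside [4.5, 21]); Merging all regions: the 2 present regions are separate (no shared area or edge), so areas and boundary lengths simply add and each stays a separate island — 2 connected regions. The result has 2 disconnected regions.

2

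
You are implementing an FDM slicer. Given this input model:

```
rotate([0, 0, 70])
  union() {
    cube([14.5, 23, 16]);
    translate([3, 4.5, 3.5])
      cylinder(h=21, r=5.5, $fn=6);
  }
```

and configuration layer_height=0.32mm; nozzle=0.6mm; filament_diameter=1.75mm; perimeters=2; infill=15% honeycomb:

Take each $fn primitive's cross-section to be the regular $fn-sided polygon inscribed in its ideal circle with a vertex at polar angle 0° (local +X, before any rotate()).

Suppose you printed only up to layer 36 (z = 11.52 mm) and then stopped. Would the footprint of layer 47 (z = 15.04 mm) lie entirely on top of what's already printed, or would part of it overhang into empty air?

Compare the two slices. At z = 11.52: the cube is present — its section is the full 14.5×23 rectangle (area 333.50 mm²); the cylinder at (3, 4.5): section is a regular 6-gon, circumradius r=5.5 (area = (6/2)·5.500²·sin(360°/6) = 78.59 mm²); Combining (union): the regions partially overlap — summed areas 412.09 mm² minus the doubly-counted overlap 66.28 mm² gives 345.81 mm² — area = 345.81 mm²; (rotated 70° about Z; rotation is an isometry so areas/perimeters/island counts are preserved). At z = 15.04: the cube is present — its section is the full 14.5×23 rectangle (area 333.50 mm²); the r=5.5 cylinder at (3, 4.5) gives a regular 6-gon of circumradius 5.5 (constant along its height) (area = (6/2)·5.500²·sin(360°/6) = 78.59 mm²); Taking the union: the regions partially overlap — summed areas 412.09 mm² minus the doubly-counted overlap 66.28 mm² gives 345.81 mm² — area = 345.81 mm²; (whole slice rotated 70° about Z — lengths, areas and connectivity unchanged). Checking containment: the cross-section at z = 15.04 is a subset of the cross-section at z = 11.52.

entirely on top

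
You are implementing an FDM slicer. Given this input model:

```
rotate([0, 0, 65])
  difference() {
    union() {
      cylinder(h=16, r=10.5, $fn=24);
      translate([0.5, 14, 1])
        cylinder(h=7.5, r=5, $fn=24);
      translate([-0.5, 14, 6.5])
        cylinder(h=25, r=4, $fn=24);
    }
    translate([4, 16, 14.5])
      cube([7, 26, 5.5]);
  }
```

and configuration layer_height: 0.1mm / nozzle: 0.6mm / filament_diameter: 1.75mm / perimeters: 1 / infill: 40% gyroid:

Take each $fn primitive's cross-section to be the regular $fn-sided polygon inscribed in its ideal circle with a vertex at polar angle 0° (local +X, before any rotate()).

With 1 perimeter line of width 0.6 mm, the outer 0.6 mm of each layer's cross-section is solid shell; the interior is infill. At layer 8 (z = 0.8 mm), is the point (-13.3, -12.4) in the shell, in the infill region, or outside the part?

outside

At z = 0.8 mm: the cylinder: section is a regular 24-gon, circumradius r=10.5; the cylinder at (0.5, 14) is absent (z outside [1, 8.5]); the cylinder at (-0.5, 14) is absent (z outside [6.5, 31.5]); Combining (union): only the r=10.5 cylinder is present, so the union is just that shape — 1 connected region; the cube at (4, 16) does not reach this height (z outside [14.5, 20]); Subtracting the remaining from the first: none of the subtracted shapes is present at this height, so the result so far is unchanged — 1 connected region; (whole slice rotated 65° about Z — lengths, areas and connectivity unchanged). Overall, the cross-section is a single solid region. Undo the 65° rotation: the query point maps to (-16.859, 6.813) in the un-rotated model frame. The nearest boundary edge runs (-9.09, 5.25)→(-10.14, 2.72); distance from the point to it = 7.77 mm. The point is not inside any of the regions above, so it lies outside the cross-section (7.77 mm from the nearest boundary).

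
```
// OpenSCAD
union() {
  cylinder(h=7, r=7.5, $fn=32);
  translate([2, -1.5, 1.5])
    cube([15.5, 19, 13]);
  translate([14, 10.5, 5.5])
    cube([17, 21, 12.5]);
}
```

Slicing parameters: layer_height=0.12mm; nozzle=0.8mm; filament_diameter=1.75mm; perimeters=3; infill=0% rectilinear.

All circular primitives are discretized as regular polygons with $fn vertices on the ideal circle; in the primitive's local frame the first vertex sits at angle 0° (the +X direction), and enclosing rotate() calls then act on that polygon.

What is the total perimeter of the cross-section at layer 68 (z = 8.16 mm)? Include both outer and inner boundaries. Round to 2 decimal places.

At z = 8.16 mm: the cylinder is absent (z outside [0, 7]); the 15.5×19 cube at (2, -1.5) contributes its full rectangle (perimeter 69.00 mm); the cube at (14, 10.5) (footprint 17×21) is included at this height (perimeter 76.00 mm); Merging all regions: the regions partially overlap (shared area 24.50 mm²), so the edge portions inside another operand are dropped and the merged outline is re-measured after clipping — boundary = 124.00 mm. Overall, the cross-section is a single solid region. Total boundary length (outer) = 124.00 mm.

124.00 mm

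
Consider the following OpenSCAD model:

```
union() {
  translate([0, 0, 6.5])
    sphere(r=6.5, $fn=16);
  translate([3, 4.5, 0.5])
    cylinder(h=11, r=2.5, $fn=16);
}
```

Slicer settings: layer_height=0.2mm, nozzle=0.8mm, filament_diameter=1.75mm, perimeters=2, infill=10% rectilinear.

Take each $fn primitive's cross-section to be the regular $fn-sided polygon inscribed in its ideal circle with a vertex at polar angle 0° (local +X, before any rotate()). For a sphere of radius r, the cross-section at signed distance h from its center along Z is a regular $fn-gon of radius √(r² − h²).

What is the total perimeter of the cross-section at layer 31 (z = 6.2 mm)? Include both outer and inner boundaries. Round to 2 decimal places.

At z = 6.2 mm: the r=6.5 sphere contributes a regular 16-gon of circumradius √(6.5²−0.3²) = 6.493 (perimeter = 2·16·6.493·sin(180°/16) = 40.54 mm); the cylinder at (3, 4.5): section is a regular 16-gon, circumradius r=2.5 (perimeter = 2·16·2.500·sin(180°/16) = 15.61 mm); Merging all regions: the regions partially overlap (shared area 13.69 mm²), so the edge portions inside another operand are dropped and the merged outline is re-measured after clipping — boundary = 42.30 mm. Overall, the cross-section is a single solid region. Total boundary length (outer) = 42.30 mm.

42.30 mm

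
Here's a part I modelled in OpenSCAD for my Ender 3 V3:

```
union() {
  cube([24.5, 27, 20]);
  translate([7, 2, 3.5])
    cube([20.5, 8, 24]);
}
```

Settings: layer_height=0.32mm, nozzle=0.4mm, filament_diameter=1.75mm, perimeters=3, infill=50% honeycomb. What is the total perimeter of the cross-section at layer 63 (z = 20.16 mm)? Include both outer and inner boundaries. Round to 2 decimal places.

At z = 20.16 mm: the cube is not intersected at this z (z outside [0, 20]); the cube at (7, 2) (footprint 20.5×8) is included at this height (perimeter 57.00 mm); Combining (union): only the 20.5×8 cube at (7, 2) is present, so the union is just that shape — boundary = 57.00 mm. Overall, the cross-section is a single solid region. Total boundary length (outer) = 57.00 mm.

57.00 mm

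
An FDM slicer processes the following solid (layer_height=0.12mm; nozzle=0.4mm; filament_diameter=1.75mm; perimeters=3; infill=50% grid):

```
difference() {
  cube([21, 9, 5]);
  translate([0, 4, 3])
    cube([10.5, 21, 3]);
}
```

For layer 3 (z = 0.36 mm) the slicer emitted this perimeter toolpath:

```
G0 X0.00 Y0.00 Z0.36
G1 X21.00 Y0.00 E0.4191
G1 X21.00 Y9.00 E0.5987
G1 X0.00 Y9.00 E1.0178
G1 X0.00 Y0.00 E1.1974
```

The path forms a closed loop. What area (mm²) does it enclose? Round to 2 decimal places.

Apply the shoelace formula to the sequence of (X, Y) vertices; enclosed area = 189.00 mm².

189.00 mm²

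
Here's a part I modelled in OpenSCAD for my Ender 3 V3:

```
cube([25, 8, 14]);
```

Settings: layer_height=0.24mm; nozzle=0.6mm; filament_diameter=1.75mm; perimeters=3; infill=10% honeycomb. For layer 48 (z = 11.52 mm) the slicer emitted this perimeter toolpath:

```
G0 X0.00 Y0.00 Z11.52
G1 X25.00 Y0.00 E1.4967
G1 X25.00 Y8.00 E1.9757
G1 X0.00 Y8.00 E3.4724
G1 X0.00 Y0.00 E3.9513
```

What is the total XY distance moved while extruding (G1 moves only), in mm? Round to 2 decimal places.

Sum the Euclidean lengths of each G1 segment: total = 66.00 mm.

66.00 mm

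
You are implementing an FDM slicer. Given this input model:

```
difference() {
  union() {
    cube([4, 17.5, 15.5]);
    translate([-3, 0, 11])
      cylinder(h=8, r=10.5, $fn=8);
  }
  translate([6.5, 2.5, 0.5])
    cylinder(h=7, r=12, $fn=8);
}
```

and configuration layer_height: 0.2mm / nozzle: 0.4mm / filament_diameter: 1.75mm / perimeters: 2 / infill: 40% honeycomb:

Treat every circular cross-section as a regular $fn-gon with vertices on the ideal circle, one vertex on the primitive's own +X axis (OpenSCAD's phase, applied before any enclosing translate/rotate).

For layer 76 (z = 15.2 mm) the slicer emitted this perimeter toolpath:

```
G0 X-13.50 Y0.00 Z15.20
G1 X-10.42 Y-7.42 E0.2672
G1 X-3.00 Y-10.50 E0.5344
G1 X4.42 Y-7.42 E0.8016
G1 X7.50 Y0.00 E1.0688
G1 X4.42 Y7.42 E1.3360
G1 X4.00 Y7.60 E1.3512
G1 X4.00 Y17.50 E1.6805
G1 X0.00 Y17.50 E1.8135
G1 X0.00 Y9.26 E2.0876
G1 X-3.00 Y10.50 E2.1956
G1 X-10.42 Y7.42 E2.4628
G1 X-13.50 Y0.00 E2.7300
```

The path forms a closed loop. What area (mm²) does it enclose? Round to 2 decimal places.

347.95 mm²

Apply the shoelace formula to the sequence of (X, Y) vertices; enclosed area = 347.95 mm².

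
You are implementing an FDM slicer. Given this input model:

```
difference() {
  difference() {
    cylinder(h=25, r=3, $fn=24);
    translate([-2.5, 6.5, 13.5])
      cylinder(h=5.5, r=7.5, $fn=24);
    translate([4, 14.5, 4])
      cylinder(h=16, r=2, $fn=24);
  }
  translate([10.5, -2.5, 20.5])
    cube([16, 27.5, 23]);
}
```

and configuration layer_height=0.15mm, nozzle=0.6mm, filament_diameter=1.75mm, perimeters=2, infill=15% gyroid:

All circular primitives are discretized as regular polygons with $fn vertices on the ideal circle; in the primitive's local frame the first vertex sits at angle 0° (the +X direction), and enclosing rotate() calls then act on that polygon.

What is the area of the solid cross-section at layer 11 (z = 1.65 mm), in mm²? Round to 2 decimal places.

At z = 1.65 mm: the r=3 cylinder gives a regular 24-gon of circumradius 3 (constant along its height) (area = (24/2)·3.000²·sin(360°/24) = 27.95 mm²); the cylinder at (-2.5, 6.5) is not intersected at this z (z outside [13.5, 19]); the cylinder at (4, 14.5) is not intersected at this z (z outside [4, 20]); Taking the first minus the rest: none of the subtracted shapes is present at this height, so the r=3 cylinder is unchanged — area = 27.95 mm²; the cube at (10.5, -2.5) is not intersected at this z (z outside [20.5, 43.5]); Taking the first minus the rest: none of the subtracted shapes is present at this height, so the result so far is unchanged — area = 27.95 mm². Overall, the cross-section is a single solid region. Net area = 27.95 mm².

27.95 mm²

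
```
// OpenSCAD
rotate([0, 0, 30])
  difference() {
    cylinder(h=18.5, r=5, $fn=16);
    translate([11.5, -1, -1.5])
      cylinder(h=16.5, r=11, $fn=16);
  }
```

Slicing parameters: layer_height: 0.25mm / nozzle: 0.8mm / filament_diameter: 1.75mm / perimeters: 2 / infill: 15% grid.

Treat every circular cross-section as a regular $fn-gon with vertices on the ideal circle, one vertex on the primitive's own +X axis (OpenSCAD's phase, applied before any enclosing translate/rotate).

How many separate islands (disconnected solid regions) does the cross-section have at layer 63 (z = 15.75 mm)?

At z = 15.75 mm: the r=5 cylinder gives a regular 16-gon of circumradius 5 (constant along its height); the cylinder at (11.5, -1) is absent (z outside [-1.5, 15]); Taking the first minus the rest: none of the subtracted shapes is present at this height, so the r=5 cylinder is unchanged — 1 connected region; (rotated 30° about Z; rotation is an isometry so areas/perimeters/island counts are preserved). Overall, the cross-section is a single solid region. Island count = 1.

1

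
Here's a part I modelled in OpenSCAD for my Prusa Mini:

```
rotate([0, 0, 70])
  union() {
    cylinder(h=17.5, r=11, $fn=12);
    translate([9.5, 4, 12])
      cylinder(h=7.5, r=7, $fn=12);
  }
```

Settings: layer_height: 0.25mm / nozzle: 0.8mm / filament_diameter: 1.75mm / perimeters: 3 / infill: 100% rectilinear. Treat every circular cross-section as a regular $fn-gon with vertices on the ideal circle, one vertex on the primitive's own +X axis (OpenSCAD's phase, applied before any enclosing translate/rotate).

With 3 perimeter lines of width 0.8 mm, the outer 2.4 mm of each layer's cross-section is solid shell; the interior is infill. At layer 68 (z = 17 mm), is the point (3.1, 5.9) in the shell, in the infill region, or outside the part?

infill

At z = 17 mm: the r=11 cylinder contributes a regular 12-gon of circumradius 11; the r=7 cylinder at (9.5, 4) gives a regular 12-gon of circumradius 7 (constant along its height); Taking the union: the regions partially overlap (shared area 69.26 mm²), so overlapping operands fuse into one piece — 1 connected region; (whole slice rotated 70° about Z — lengths, areas and connectivity unchanged). Overall, the cross-section is a single solid region. Undo the 70° rotation: the query point maps to (6.604, -0.895) in the un-rotated model frame. The nearest boundary edge runs (13.00, -2.06)→(10.25, -2.80); distance from the point to it = 4.11 mm. The point is inside the cross-section and 4.11 mm from the nearest boundary — more than the 2.4 mm shell width (3 × 0.8), so it's in the infill interior.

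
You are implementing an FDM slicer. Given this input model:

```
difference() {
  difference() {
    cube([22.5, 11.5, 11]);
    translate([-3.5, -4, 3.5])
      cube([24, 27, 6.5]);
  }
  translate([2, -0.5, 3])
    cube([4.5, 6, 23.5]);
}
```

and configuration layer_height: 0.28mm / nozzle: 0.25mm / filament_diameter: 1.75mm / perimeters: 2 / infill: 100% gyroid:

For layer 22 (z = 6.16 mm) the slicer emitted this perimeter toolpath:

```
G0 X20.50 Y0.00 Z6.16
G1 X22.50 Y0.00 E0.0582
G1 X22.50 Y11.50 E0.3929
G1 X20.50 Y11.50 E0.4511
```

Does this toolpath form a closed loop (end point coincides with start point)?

Start point (G0): (20.50, 0.00). End point (last G1): the path does not return to the start — open.

no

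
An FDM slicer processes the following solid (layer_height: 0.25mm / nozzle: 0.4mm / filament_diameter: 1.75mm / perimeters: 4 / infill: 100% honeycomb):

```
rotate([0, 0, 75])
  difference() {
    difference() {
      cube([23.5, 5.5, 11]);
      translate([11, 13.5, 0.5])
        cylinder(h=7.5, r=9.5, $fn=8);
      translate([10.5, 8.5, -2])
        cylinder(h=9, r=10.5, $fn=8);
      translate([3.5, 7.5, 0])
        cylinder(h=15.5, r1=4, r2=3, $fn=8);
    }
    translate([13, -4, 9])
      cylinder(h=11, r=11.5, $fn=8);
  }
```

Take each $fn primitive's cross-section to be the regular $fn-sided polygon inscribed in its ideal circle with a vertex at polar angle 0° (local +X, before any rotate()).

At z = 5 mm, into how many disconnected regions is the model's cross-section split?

At z = 5 mm: the 23.5×5.5 cube contributes its full rectangle; the r=9.5 cylinder at (11, 13.5) contributes a regular 8-gon of circumradius 9.5; the r=10.5 cylinder at (10.5, 8.5) contributes a regular 8-gon of circumradius 10.5; the cone at (3.5, 7.5): at t=0.323 of its height the radius interpolates to r₁+(r₂−r₁)t = 3.677, giving a regular 8-gon of that circumradius; Subtracting the remaining from the first: starting from the 23.5×5.5 cube, the r=9.5 cylinder at (11, 13.5) partially overlaps it — only the 5.43 mm² overlap (of its 255.27 mm²) is removed, clipping the outline; the r=10.5 cylinder at (10.5, 8.5) partially overlaps it — only the 81.56 mm² overlap (of its 311.83 mm²) is removed, clipping the outline; the cone at (3.5, 7.5) partially overlaps it — only the 0.44 mm² overlap (of its 38.25 mm²) is removed, clipping the outline — 2 connected regions; the cylinder at (13, -4) is not intersected at this z (z outside [9, 20]); Taking the first minus the rest: none of the subtracted shapes is present at this height, so that combined region is unchanged — 2 connected regions; (whole slice rotated 75° about Z — lengths, areas and connectivity unchanged). The result has 2 disconnected regions.

2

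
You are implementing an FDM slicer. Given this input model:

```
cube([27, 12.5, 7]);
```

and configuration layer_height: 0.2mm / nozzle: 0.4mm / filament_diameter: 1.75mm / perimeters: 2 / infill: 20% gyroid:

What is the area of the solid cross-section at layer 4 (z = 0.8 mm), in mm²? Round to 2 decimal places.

337.50 mm²

At z = 0.8 mm: the 27×12.5 cube contributes its full rectangle (area 337.50 mm²). Overall, the cross-section is a single solid region. Net area = 337.50 mm².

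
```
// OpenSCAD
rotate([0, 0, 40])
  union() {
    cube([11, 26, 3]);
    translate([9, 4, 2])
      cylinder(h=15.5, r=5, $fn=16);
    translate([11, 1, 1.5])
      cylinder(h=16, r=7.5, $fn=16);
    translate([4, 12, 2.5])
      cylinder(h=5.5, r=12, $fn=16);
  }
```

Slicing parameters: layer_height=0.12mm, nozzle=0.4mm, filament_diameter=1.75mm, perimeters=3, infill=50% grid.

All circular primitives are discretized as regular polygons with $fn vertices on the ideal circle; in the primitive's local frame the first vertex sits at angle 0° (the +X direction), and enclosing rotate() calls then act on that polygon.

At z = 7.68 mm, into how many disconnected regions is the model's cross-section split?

1

At z = 7.68 mm: the cube is not intersected at this z (z outside [0, 3]); the r=5 cylinder at (9, 4) contributes a regular 16-gon of circumradius 5; the cylinder at (11, 1): section is a regular 16-gon, circumradius r=7.5; the cylinder at (4, 12): section is a regular 16-gon, circumradius r=12; Merging all regions: the regions partially overlap (shared area 134.80 mm²), so overlapping operands fuse into one piece — 1 connected region; (rotated 40° about Z; rotation is an isometry so areas/perimeters/island counts are preserved). The result has 1 disconnected region.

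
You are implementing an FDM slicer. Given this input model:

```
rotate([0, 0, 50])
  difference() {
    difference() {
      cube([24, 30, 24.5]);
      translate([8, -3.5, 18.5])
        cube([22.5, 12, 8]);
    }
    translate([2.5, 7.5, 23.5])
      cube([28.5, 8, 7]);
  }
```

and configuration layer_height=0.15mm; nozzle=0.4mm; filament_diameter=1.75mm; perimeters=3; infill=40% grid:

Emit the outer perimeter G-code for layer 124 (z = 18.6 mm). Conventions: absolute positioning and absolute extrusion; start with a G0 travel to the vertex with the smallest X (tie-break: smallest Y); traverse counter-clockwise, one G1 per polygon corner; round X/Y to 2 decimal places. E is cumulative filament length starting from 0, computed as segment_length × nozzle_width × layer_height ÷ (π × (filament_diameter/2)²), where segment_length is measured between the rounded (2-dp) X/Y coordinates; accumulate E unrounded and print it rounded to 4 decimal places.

At z = 18.6 mm: the cube (footprint 24×30) is included at this height; the 22.5×12 cube at (8, -3.5) contributes its full rectangle; Taking the first minus the rest: starting from the 24×30 cube, the 22.5×12 cube at (8, -3.5) partially overlaps it — only the 136.00 mm² overlap (of its 270.00 mm²) is removed, clipping the outline — 1 connected region; the cube at (2.5, 7.5) is absent (z outside [23.5, 30.5]); Subtracting the remaining from the first: none of the subtracted shapes is present at this height, so that combined region is unchanged — 1 connected region; (whole slice rotated 50° about Z — lengths, areas and connectivity unchanged). The outline is a single polygon with 6 vertices. Extrusion per mm of travel: 0.4 × 0.15 / (π × 0.875²) = 0.024945. Accumulating E over each segment gives final E = 2.6942.

G0 X-22.98 Y19.28 Z18.60
G1 X0.00 Y0.00 E0.7483
G1 X5.14 Y6.13 E0.9478
G1 X-1.37 Y11.59 E1.1598
G1 X8.92 Y23.85 E1.5590
G1 X-7.55 Y37.67 E2.0954
G1 X-22.98 Y19.28 E2.6942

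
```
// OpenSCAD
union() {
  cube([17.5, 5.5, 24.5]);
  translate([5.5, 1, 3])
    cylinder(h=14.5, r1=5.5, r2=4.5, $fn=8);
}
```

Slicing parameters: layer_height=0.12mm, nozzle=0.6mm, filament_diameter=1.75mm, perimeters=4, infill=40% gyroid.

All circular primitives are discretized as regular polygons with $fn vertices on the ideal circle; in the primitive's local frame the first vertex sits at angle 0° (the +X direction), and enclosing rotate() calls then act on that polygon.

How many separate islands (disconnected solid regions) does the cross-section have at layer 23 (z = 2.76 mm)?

1

At z = 2.76 mm: the cube is present — its section is the full 17.5×5.5 rectangle; the cone at (5.5, 1) is not intersected at this z (z outside [3, 17.5]); Combining (union): only the 17.5×5.5 cube is present, so the union is just that shape — 1 connected region. Overall, the cross-section is a single solid region. Island count = 1.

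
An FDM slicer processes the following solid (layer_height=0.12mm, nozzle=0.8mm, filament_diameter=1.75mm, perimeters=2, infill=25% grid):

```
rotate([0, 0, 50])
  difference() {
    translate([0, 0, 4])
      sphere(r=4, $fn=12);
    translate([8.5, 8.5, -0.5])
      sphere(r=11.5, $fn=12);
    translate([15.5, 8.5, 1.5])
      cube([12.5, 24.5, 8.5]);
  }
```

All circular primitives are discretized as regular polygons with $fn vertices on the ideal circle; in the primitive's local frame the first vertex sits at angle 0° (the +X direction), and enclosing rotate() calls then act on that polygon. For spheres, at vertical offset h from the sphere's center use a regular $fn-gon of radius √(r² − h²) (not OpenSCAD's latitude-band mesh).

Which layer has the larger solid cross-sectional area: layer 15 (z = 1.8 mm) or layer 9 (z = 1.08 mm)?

layer 15 (z = 1.8 mm)

Layer 15 (z = 1.8): the r=4 sphere contributes a regular 12-gon of circumradius √(4²−2.2²) = 3.341 (area = (12/2)·3.341²·sin(360°/12) = 33.48 mm²); the r=11.5 sphere at (8.5, 8.5) slices to a regular 12-gon of circumradius 11.268 (√(r²−h²) with h=2.3 from center) (area = (12/2)·11.268²·sin(360°/12) = 380.88 mm²); the 12.5×24.5 cube at (15.5, 8.5) contributes its full rectangle (area 306.25 mm²); Subtracting the remaining from the first: starting from the r=4 sphere (33.48 mm²), the r=11.5 sphere at (8.5, 8.5) partially overlaps it — only the 9.43 mm² overlap (of its 380.88 mm²) is removed, clipping the outline; the 12.5×24.5 cube at (15.5, 8.5) misses the remaining region (no effect) — area = 24.05 mm²; (whole slice rotated 50° about Z — lengths, areas and connectivity unchanged). So its area = 24.05 mm². Layer 9 (z = 1.08): the r=4 sphere slices to a regular 12-gon of circumradius 2.734 (√(r²−h²) with h=2.92 from center) (area = (12/2)·2.734²·sin(360°/12) = 22.42 mm²); the r=11.5 sphere at (8.5, 8.5) contributes a regular 12-gon of circumradius √(11.5²−1.58²) = 11.391 (area = (12/2)·11.391²·sin(360°/12) = 389.26 mm²); the cube at (15.5, 8.5) is absent (z outside [1.5, 10]); Subtracting the remaining from the first: starting from the r=4 sphere (22.42 mm²), the r=11.5 sphere at (8.5, 8.5) partially overlaps it — only the 5.89 mm² overlap (of its 389.26 mm²) is removed, clipping the outline — area = 16.53 mm²; (whole slice rotated 50° about Z — lengths, areas and connectivity unchanged). So its area = 16.53 mm². Layer 15 is larger (24.05 vs 16.53 mm²).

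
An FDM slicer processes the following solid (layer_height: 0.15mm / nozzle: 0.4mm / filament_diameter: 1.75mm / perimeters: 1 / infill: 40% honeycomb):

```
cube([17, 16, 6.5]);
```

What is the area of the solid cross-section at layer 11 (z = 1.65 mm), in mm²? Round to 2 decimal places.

272.00 mm²

At z = 1.65 mm: the cube is present — its section is the full 17×16 rectangle (area 272.00 mm²). Overall, the cross-section is a single solid region. Net area = 272.00 mm².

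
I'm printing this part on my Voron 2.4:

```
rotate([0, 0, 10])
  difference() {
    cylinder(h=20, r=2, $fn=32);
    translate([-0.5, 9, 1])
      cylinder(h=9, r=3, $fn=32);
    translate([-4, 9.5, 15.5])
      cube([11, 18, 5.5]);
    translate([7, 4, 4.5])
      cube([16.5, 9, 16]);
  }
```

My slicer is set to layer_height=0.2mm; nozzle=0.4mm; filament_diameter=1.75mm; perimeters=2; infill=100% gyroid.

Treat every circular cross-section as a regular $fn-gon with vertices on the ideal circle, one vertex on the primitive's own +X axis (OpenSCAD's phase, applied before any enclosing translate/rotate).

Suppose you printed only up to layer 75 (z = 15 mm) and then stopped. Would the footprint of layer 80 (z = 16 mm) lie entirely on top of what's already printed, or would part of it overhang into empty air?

entirely on top

Compare the two slices. At z = 15: the cylinder: section is a regular 32-gon, circumradius r=2 (area = (32/2)·2.000²·sin(360°/32) = 12.49 mm²); the cylinder at (-0.5, 9) does not reach this height (z outside [1, 10]); the cube at (-4, 9.5) is not intersected at this z (z outside [15.5, 21]); the 16.5×9 cube at (7, 4) contributes its full rectangle (area 148.50 mm²); Taking the first minus the rest: starting from the r=2 cylinder (12.49 mm²), the 16.5×9 cube at (7, 4) misses the remaining region (no effect) — area = 12.49 mm²; (rotated 10° about Z; rotation is an isometry so areas/perimeters/island counts are preserved). At z = 16: the cylinder: section is a regular 32-gon, circumradius r=2 (area = (32/2)·2.000²·sin(360°/32) = 12.49 mm²); the cylinder at (-0.5, 9) is not intersected at this z (z outside [1, 10]); the cube at (-4, 9.5) is present — its section is the full 11×18 rectangle (area 198.00 mm²); the 16.5×9 cube at (7, 4) contributes its full rectangle (area 148.50 mm²); Subtracting the remaining from the first: starting from the r=2 cylinder (12.49 mm²), the 11×18 cube at (-4, 9.5) misses the remaining region (no effect); the 16.5×9 cube at (7, 4) misses the remaining region (no effect) — area = 12.49 mm²; (rotated 10° about Z; rotation is an isometry so areas/perimeters/island counts are preserved). Checking containment: the cross-section at z = 16 is a subset of the cross-section at z = 15.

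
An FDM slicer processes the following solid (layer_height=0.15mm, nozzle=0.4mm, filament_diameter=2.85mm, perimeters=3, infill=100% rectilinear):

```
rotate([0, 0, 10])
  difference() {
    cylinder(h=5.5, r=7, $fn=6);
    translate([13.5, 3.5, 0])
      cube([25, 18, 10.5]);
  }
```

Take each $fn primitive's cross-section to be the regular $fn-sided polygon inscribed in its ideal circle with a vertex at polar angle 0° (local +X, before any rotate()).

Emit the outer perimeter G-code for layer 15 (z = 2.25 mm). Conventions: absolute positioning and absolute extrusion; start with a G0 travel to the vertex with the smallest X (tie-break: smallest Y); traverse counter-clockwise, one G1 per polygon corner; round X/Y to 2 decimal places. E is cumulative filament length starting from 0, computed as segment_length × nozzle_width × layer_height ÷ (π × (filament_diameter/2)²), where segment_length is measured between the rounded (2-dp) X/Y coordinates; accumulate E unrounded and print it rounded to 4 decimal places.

At z = 2.25 mm: the cylinder: section is a regular 6-gon, circumradius r=7; the cube at (13.5, 3.5) (footprint 25×18) is included at this height; After the difference (first − rest): starting from the r=7 cylinder, the 25×18 cube at (13.5, 3.5) misses the remaining region (no effect) — 1 connected region; (rotated 10° about Z; rotation is an isometry so areas/perimeters/island counts are preserved). The outline is a single polygon with 6 vertices. Extrusion per mm of travel: 0.4 × 0.15 / (π × 1.425²) = 0.009405. Accumulating E over each segment gives final E = 0.3950.

G0 X-6.89 Y-1.22 Z2.25
G1 X-2.39 Y-6.58 E0.0658
G1 X4.50 Y-5.36 E0.1316
G1 X6.89 Y1.22 E0.1975
G1 X2.39 Y6.58 E0.2633
G1 X-4.50 Y5.36 E0.3291
G1 X-6.89 Y-1.22 E0.3950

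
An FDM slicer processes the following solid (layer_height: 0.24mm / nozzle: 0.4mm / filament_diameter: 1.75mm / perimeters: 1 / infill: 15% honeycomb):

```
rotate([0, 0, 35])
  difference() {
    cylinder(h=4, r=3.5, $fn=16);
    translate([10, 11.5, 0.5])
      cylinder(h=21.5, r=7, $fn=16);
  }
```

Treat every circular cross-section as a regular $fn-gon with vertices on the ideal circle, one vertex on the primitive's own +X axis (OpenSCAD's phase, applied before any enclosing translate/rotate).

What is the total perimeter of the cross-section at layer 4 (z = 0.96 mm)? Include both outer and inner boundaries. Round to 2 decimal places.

21.85 mm

At z = 0.96 mm: the r=3.5 cylinder contributes a regular 16-gon of circumradius 3.5 (perimeter = 2·16·3.500·sin(180°/16) = 21.85 mm); the r=7 cylinder at (10, 11.5) gives a regular 16-gon of circumradius 7 (constant along its height) (perimeter = 2·16·7.000·sin(180°/16) = 43.70 mm); After the difference (first − rest): starting from the r=3.5 cylinder, the r=7 cylinder at (10, 11.5) misses the remaining region (no effect) — boundary = 21.85 mm; (rotated 35° about Z; rotation is an isometry so areas/perimeters/island counts are preserved). Overall, the cross-section is a single solid region. Total boundary length (outer) = 21.85 mm.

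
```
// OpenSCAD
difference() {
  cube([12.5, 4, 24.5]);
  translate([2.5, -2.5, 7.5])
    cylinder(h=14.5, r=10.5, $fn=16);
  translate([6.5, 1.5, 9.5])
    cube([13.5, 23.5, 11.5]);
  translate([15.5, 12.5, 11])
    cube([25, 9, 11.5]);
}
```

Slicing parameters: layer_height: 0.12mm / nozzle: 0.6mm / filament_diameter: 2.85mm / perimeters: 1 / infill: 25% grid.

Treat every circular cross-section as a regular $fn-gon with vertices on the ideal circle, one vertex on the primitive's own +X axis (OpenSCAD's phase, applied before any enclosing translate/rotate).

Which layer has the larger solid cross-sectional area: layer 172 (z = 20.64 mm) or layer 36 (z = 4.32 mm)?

Layer 172 (z = 20.64): the cube (footprint 12.5×4) is included at this height (area 50.00 mm²); the cylinder at (2.5, -2.5): section is a regular 16-gon, circumradius r=10.5 (area = (16/2)·10.500²·sin(360°/16) = 337.53 mm²); the cube at (6.5, 1.5) (footprint 13.5×23.5) is included at this height (area 317.25 mm²); the 25×9 cube at (15.5, 12.5) contributes its full rectangle (area 225.00 mm²); Subtracting the remaining from the first: starting from the 12.5×4 cube (50.00 mm²), the r=10.5 cylinder at (2.5, -2.5) partially overlaps it — only the 46.97 mm² overlap (of its 337.53 mm²) is removed, clipping the outline; the 13.5×23.5 cube at (6.5, 1.5) partially overlaps it — only the 2.81 mm² overlap (of its 317.25 mm²) is removed, clipping the outline; the 25×9 cube at (15.5, 12.5) misses the remaining region (no effect) — area = 0.22 mm². So its area = 0.22 mm². Layer 36 (z = 4.32): the cube (footprint 12.5×4) is included at this height (area 50.00 mm²); the cylinder at (2.5, -2.5) is not intersected at this z (z outside [7.5, 22]); the cube at (6.5, 1.5) is absent (z outside [9.5, 21]); the cube at (15.5, 12.5) is absent (z outside [11, 22.5]); Taking the first minus the rest: none of the subtracted shapes is present at this height, so the 12.5×4 cube is unchanged — area = 50.00 mm². So its area = 50.00 mm². Layer 36 is larger (50.00 vs 0.22 mm²).

layer 36 (z = 4.32 mm)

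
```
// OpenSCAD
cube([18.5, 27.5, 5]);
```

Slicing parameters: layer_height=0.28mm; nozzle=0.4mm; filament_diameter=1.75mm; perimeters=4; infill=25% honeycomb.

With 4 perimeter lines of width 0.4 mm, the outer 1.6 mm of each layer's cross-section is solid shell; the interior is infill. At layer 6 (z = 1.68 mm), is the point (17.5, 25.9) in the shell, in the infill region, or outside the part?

At z = 1.68 mm: the 18.5×27.5 cube contributes its full rectangle. Overall, the cross-section is a single solid region. The nearest boundary edge runs (18.50, 0.00)→(18.50, 27.50); distance from the point to it = 1.00 mm. The point is inside the cross-section, 1.00 mm from the nearest boundary — within the 1.6 mm shell band (4 × 0.4).

shell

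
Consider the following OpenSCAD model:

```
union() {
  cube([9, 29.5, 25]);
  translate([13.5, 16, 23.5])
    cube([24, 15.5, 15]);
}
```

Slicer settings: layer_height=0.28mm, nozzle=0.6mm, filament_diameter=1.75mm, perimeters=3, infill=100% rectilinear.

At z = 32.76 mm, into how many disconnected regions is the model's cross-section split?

At z = 32.76 mm: the cube is not intersected at this z (z outside [0, 25]); the 24×15.5 cube at (13.5, 16) contributes its full rectangle; Merging all regions: only the 24×15.5 cube at (13.5, 16) is present, so the union is just that shape — 1 connected region. The result has 1 disconnected region.

1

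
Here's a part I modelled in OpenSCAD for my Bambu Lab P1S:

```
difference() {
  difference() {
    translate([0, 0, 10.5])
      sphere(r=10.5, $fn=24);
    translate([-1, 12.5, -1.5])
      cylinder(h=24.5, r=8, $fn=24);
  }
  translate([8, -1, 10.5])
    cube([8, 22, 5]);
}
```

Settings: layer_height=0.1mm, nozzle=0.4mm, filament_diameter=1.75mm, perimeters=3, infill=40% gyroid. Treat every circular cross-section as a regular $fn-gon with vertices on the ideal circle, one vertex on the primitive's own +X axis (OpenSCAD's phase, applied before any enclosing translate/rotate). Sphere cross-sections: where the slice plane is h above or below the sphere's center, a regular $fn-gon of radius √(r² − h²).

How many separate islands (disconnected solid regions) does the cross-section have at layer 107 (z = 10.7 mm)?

1

At z = 10.7 mm: the r=10.5 sphere slices to a regular 24-gon of circumradius 10.498 (√(r²−h²) with h=0.2 from center); the r=8 cylinder at (-1, 12.5) gives a regular 24-gon of circumradius 8 (constant along its height); Subtracting the remaining from the first: starting from the r=10.5 sphere, the r=8 cylinder at (-1, 12.5) partially overlaps it — only the 53.66 mm² overlap (of its 198.77 mm²) is removed, clipping the outline — 1 connected region; the cube at (8, -1) (footprint 8×22) is included at this height; After the difference (first − rest): starting from the result so far, the 8×22 cube at (8, -1) partially overlaps it — only the 13.60 mm² overlap (of its 176.00 mm²) is removed, clipping the outline — 1 connected region. Overall, the cross-section is a single solid region. Island count = 1.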